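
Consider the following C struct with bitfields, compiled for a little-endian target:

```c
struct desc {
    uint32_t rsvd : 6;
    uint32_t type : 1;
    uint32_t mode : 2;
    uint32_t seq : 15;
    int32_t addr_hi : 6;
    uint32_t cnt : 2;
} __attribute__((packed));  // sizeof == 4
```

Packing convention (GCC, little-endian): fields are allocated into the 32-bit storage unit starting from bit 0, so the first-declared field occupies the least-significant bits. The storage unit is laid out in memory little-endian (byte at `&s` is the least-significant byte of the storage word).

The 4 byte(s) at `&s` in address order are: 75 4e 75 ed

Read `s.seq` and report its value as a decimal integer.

15015

[0]=0x75 [1]=0x4e [2]=0x75 [3]=0xed (little-endian) → word 0xed754e75
rsvd:6 @ bit 0 → (0xed754e75>>0)&0x3f = 0x35
type:1 @ bit 6 → (0xed754e75>>6)&0x1 = 0x1
mode:2 @ bit 7 → (0xed754e75>>7)&0x3 = 0x0
seq:15 @ bit 9 → (0xed754e75>>9)&0x7fff = 0x3aa7  ←
addr_hi:6 @ bit 24 → (0xed754e75>>24)&0x3f = 0x2d
cnt:2 @ bit 30 → (0xed754e75>>30)&0x3 = 0x3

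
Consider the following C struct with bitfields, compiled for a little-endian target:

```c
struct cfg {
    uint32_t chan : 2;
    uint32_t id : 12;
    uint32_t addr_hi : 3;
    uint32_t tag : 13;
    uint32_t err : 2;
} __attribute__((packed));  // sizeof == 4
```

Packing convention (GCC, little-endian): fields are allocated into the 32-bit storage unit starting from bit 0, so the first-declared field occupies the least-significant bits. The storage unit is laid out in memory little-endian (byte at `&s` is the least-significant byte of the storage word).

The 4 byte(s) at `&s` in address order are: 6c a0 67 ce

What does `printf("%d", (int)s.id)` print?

[0]=0x6c [1]=0xa0 [2]=0x67 [3]=0xce (little-endian) → word 0xce67a06c
chan [0+:2] = (word>>0) & 0x3 = 0
id [2+:12] = (word>>2) & 0xfff = 2075  ←
addr_hi [14+:3] = (word>>14) & 0x7 = 6
tag [17+:13] = (word>>17) & 0x1fff = 1843
err [30+:2] = (word>>30) & 0x3 = 3

2075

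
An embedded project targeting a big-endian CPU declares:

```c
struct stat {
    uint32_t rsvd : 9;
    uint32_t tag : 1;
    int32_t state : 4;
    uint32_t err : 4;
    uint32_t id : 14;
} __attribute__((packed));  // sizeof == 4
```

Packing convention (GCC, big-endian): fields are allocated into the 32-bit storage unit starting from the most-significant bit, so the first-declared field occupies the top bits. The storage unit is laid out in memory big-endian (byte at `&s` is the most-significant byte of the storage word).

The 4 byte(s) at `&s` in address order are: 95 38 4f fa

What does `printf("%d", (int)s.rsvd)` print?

298

[0]=0x95 [1]=0x38 [2]=0x4f [3]=0xfa (big-endian) → word 0x95384ffa
rsvd:9 @ bit 23 → (0x95384ffa>>23)&0x1ff = 0x12a  ←
tag:1 @ bit 22 → (0x95384ffa>>22)&0x1 = 0x0
state:4 @ bit 18 → (0x95384ffa>>18)&0xf = 0xe
err:4 @ bit 14 → (0x95384ffa>>14)&0xf = 0x1
id:14 @ bit 0 → (0x95384ffa>>0)&0x3fff = 0xffa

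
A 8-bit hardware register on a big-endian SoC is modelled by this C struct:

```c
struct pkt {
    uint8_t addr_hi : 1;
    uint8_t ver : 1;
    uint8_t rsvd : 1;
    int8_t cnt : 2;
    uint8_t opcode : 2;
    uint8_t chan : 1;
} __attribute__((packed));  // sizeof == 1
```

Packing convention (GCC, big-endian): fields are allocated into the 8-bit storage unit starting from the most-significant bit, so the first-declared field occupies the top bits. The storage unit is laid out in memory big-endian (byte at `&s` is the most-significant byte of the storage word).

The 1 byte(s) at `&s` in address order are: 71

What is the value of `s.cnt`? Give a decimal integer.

[0]=0x71 (big-endian) → word 0x71
addr_hi:1 @ bit 7 → (0x71>>7)&0x1 = 0x0
ver:1 @ bit 6 → (0x71>>6)&0x1 = 0x1
rsvd:1 @ bit 5 → (0x71>>5)&0x1 = 0x1
cnt:2 @ bit 3 → (0x71>>3)&0x3 = 0x2  ←
opcode:2 @ bit 1 → (0x71>>1)&0x3 = 0x0
chan:1 @ bit 0 → (0x71>>0)&0x1 = 0x1
cnt signed 2b, MSB=1: 2 - 4 = -2

-2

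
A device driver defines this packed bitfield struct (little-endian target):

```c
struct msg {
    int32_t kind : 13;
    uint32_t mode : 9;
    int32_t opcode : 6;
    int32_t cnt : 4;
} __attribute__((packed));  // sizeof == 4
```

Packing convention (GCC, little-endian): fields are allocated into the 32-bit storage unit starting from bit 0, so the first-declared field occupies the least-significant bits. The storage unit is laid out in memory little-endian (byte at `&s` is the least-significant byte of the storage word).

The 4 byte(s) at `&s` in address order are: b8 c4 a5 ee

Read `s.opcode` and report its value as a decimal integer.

-6

[0]=0xb8 [1]=0xc4 [2]=0xa5 [3]=0xee (little-endian) → word 0xeea5c4b8
kind:13 @ bit 0 → (0xeea5c4b8>>0)&0x1fff = 0x4b8
mode:9 @ bit 13 → (0xeea5c4b8>>13)&0x1ff = 0x12e
opcode:6 @ bit 22 → (0xeea5c4b8>>22)&0x3f = 0x3a  ←
cnt:4 @ bit 28 → (0xeea5c4b8>>28)&0xf = 0xe
opcode signed 6b, MSB=1: 58 - 64 = -6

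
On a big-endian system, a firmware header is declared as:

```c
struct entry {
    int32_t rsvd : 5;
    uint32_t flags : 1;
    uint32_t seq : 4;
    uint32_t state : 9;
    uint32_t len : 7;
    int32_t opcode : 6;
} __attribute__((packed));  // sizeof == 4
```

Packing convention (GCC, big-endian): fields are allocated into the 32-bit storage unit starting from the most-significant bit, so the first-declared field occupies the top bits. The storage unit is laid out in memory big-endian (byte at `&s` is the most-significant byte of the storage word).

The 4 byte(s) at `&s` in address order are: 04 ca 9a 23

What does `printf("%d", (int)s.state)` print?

[0]=0x04 [1]=0xca [2]=0x9a [3]=0x23 (big-endian) → word 0x04ca9a23
rsvd:5 @ bit 27 → (0x04ca9a23>>27)&0x1f = 0x0
flags:1 @ bit 26 → (0x04ca9a23>>26)&0x1 = 0x1
seq:4 @ bit 22 → (0x04ca9a23>>22)&0xf = 0x3
state:9 @ bit 13 → (0x04ca9a23>>13)&0x1ff = 0x54  ←
len:7 @ bit 6 → (0x04ca9a23>>6)&0x7f = 0x68
opcode:6 @ bit 0 → (0x04ca9a23>>0)&0x3f = 0x23

84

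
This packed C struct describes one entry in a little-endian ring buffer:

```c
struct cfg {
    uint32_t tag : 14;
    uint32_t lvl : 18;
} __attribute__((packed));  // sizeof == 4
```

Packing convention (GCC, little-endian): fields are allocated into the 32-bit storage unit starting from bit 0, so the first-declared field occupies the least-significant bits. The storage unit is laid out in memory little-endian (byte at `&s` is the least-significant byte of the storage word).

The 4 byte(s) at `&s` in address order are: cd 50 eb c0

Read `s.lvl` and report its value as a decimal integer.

[0]=0xcd [1]=0x50 [2]=0xeb [3]=0xc0 (little-endian) → word 0xc0eb50cd
tag:14 @ bit 0 → (0xc0eb50cd>>0)&0x3fff = 0x10cd
lvl:18 @ bit 14 → (0xc0eb50cd>>14)&0x3ffff = 0x303ad  ←

197549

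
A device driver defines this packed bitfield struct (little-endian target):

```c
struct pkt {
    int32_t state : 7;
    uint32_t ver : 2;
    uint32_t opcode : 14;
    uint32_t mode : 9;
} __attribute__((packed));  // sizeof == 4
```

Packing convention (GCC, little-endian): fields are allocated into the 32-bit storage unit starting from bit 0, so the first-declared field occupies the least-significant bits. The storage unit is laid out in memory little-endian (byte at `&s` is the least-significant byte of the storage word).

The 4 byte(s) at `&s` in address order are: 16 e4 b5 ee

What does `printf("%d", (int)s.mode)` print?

477

[0]=0x16 [1]=0xe4 [2]=0xb5 [3]=0xee (little-endian) → word 0xeeb5e416
state [0+:7] = (word>>0) & 0x7f = 22
ver [7+:2] = (word>>7) & 0x3 = 0
opcode [9+:14] = (word>>9) & 0x3fff = 6898
mode [23+:9] = (word>>23) & 0x1ff = 477  ←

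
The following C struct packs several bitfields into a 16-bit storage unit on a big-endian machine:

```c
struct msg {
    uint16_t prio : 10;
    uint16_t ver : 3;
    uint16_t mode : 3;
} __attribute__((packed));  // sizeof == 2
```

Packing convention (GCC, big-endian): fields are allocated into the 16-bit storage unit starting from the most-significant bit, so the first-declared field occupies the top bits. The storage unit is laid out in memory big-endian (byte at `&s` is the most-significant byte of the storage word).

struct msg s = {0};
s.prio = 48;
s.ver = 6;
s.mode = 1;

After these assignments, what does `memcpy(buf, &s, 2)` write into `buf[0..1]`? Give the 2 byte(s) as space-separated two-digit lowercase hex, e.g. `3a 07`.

0c 31

prio:10 = 48 → 0x30 << 6 → word 0x0c00
ver:3 = 6 → 0x6 << 3 → word 0x0c30
mode:3 = 1 → 0x1 << 0 → word 0x0c31
word = 0x0c31 → big-endian bytes:
  [0]=0x0c  [1]=0x31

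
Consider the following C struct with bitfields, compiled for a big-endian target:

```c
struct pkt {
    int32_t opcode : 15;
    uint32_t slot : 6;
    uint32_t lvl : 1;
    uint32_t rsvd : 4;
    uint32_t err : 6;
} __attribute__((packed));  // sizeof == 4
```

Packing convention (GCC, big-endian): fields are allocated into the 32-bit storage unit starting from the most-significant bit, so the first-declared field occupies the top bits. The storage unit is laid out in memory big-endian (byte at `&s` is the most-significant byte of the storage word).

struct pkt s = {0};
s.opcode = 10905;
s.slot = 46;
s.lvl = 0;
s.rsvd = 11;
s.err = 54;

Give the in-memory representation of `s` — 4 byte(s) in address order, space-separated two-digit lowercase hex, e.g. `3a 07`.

55 33 72 f6

opcode (15b) val=10905 bits=0x2a99 at bit 17: 0x55320000
slot (6b) val=46 bits=0x2e at bit 11: 0x55337000
lvl (1b) val=0 bits=0x0 at bit 10: 0x55337000
rsvd (4b) val=11 bits=0xb at bit 6: 0x553372c0
err (6b) val=54 bits=0x36 at bit 0: 0x553372f6
word = 0x553372f6 → big-endian bytes:
  [0]=0x55  [1]=0x33  [2]=0x72  [3]=0xf6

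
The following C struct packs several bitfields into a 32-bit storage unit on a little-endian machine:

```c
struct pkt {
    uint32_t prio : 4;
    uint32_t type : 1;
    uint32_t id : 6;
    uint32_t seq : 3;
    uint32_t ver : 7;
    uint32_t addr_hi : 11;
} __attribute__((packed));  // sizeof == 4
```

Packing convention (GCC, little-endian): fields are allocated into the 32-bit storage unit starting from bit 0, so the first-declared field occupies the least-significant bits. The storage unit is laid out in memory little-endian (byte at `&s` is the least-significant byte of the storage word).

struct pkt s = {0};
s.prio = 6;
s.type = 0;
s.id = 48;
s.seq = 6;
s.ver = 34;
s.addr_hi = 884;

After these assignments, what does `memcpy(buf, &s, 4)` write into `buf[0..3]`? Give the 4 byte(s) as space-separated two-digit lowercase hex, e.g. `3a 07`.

06 b6 88 6e

prio:4 = 6 → 0x6 << 0 → word 0x00000006
type:1 = 0 → 0x0 << 4 → word 0x00000006
id:6 = 48 → 0x30 << 5 → word 0x00000606
seq:3 = 6 → 0x6 << 11 → word 0x00003606
ver:7 = 34 → 0x22 << 14 → word 0x0008b606
addr_hi:11 = 884 → 0x374 << 21 → word 0x6e88b606
word = 0x6e88b606 → little-endian bytes:
  [0]=0x06  [1]=0xb6  [2]=0x88  [3]=0x6e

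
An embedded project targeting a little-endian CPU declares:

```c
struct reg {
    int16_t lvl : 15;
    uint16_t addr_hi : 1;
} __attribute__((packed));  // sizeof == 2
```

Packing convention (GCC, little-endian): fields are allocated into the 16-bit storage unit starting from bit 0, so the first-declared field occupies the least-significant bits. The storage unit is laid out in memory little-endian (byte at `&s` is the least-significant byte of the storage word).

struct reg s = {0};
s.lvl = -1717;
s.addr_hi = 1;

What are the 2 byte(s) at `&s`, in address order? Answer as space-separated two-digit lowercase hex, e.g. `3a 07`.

lvl (15b) val=-1717 bits=0x794b at bit 0: 0x794b
addr_hi (1b) val=1 bits=0x1 at bit 15: 0xf94b
word = 0xf94b → little-endian bytes:
  [0]=0x4b  [1]=0xf9

4b f9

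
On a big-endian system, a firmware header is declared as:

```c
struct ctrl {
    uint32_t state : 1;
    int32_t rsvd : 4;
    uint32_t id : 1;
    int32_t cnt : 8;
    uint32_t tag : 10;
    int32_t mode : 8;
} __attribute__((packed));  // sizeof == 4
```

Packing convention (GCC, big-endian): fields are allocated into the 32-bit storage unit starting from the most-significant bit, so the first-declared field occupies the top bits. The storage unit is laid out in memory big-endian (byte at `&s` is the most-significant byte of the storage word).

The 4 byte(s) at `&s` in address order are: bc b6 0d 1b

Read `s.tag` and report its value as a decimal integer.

[0]=0xbc [1]=0xb6 [2]=0x0d [3]=0x1b (big-endian) → word 0xbcb60d1b
state [31+:1] = (word>>31) & 0x1 = 1
rsvd [27+:4] = (word>>27) & 0xf = 7
id [26+:1] = (word>>26) & 0x1 = 1
cnt [18+:8] = (word>>18) & 0xff = 45
tag [8+:10] = (word>>8) & 0x3ff = 525  ←
mode [0+:8] = (word>>0) & 0xff = 27

525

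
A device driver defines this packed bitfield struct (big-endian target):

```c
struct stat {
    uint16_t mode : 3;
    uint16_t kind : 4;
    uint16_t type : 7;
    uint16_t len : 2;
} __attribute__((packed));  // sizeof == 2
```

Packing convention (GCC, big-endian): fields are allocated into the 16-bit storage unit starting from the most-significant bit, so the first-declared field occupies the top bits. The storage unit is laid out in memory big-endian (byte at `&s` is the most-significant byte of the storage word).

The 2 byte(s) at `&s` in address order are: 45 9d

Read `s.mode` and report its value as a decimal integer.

[0]=0x45 [1]=0x9d (big-endian) → word 0x459d
mode [13+:3] = (word>>13) & 0x7 = 2  ←
kind [9+:4] = (word>>9) & 0xf = 2
type [2+:7] = (word>>2) & 0x7f = 103
len [0+:2] = (word>>0) & 0x3 = 1

2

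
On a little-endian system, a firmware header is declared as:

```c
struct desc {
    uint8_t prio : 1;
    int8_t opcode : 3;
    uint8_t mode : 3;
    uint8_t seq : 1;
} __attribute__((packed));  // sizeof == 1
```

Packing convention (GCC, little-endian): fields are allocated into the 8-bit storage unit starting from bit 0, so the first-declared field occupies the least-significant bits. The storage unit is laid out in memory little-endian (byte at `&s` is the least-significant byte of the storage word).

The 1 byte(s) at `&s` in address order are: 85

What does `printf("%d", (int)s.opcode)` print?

2

[0]=0x85 (little-endian) → word 0x85
prio [0+:1] = (word>>0) & 0x1 = 1
opcode [1+:3] = (word>>1) & 0x7 = 2  ←
mode [4+:3] = (word>>4) & 0x7 = 0
seq [7+:1] = (word>>7) & 0x1 = 1
opcode signed 3b, MSB=0: value = 2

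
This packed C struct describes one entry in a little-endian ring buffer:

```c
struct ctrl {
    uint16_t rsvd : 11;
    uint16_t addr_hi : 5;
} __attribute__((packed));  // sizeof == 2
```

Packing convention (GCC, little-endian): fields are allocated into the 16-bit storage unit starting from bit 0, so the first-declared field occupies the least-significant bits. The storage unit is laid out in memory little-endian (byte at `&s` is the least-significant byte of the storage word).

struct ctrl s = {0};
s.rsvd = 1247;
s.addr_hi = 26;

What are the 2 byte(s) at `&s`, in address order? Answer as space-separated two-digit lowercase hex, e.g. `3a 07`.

[0+:11] rsvd=1247 & 0x7ff = 0x4df; word=0x04df
[11+:5] addr_hi=26 & 0x1f = 0x1a; word=0xd4df
word = 0xd4df → little-endian bytes:
  [0]=0xdf  [1]=0xd4

df d4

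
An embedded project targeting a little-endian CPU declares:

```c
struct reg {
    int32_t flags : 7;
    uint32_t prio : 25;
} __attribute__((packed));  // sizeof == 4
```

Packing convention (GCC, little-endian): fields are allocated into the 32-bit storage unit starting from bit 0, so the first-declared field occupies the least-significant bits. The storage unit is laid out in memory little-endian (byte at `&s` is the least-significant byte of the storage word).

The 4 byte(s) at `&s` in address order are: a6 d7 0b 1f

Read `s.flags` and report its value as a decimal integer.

38

[0]=0xa6 [1]=0xd7 [2]=0x0b [3]=0x1f (little-endian) → word 0x1f0bd7a6
flags:7 @ bit 0 → (0x1f0bd7a6>>0)&0x7f = 0x26  ←
prio:25 @ bit 7 → (0x1f0bd7a6>>7)&0x1ffffff = 0x3e17af
flags signed 7b, MSB=0: value = 38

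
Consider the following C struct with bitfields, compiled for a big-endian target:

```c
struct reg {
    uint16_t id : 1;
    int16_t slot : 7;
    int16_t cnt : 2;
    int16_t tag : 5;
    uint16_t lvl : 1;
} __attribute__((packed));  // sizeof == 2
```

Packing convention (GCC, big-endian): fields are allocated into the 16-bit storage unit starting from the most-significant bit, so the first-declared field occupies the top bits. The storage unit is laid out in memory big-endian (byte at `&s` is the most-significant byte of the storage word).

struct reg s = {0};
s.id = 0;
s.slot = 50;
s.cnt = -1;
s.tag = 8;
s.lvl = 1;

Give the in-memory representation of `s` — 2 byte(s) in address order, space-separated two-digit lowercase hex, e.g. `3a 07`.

id (1b) val=0 bits=0x0 at bit 15: 0x0000
slot (7b) val=50 bits=0x32 at bit 8: 0x3200
cnt (2b) val=-1 bits=0x3 at bit 6: 0x32c0
tag (5b) val=8 bits=0x8 at bit 1: 0x32d0
lvl (1b) val=1 bits=0x1 at bit 0: 0x32d1
word = 0x32d1 → big-endian bytes:
  [0]=0x32  [1]=0xd1

32 d1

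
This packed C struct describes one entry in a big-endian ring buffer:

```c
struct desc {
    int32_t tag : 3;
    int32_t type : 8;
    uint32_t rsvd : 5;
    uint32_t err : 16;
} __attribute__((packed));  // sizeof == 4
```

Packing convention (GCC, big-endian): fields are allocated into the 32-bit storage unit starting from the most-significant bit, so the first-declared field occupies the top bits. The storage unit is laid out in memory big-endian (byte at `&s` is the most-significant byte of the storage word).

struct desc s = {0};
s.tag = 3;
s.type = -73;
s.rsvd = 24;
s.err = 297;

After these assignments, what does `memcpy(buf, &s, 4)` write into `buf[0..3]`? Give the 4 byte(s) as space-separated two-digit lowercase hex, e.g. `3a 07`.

76 f8 01 29

tag:3 = 3 → 0x3 << 29 → word 0x60000000
type:8 = -73 → 0xb7 << 21 → word 0x76e00000
rsvd:5 = 24 → 0x18 << 16 → word 0x76f80000
err:16 = 297 → 0x129 << 0 → word 0x76f80129
word = 0x76f80129 → big-endian bytes:
  [0]=0x76  [1]=0xf8  [2]=0x01  [3]=0x29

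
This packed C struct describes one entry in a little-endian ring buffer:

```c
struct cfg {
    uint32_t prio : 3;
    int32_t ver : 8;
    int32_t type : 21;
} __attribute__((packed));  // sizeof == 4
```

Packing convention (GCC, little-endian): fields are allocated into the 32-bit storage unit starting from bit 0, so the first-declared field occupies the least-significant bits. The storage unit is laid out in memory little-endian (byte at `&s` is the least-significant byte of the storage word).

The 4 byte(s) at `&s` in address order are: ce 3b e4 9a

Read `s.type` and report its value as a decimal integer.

-828281

[0]=0xce [1]=0x3b [2]=0xe4 [3]=0x9a (little-endian) → word 0x9ae43bce
prio:3 @ bit 0 → (0x9ae43bce>>0)&0x7 = 0x6
ver:8 @ bit 3 → (0x9ae43bce>>3)&0xff = 0x79
type:21 @ bit 11 → (0x9ae43bce>>11)&0x1fffff = 0x135c87  ←
type signed 21b, MSB=1: 1268871 - 2097152 = -828281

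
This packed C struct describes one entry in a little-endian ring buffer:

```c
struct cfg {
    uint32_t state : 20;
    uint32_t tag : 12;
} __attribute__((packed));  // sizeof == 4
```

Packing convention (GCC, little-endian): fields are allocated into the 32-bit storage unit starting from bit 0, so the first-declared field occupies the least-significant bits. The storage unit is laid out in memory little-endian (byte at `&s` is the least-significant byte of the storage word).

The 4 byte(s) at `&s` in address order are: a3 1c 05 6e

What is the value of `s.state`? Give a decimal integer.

335011

[0]=0xa3 [1]=0x1c [2]=0x05 [3]=0x6e (little-endian) → word 0x6e051ca3
state:20 @ bit 0 → (0x6e051ca3>>0)&0xfffff = 0x51ca3  ←
tag:12 @ bit 20 → (0x6e051ca3>>20)&0xfff = 0x6e0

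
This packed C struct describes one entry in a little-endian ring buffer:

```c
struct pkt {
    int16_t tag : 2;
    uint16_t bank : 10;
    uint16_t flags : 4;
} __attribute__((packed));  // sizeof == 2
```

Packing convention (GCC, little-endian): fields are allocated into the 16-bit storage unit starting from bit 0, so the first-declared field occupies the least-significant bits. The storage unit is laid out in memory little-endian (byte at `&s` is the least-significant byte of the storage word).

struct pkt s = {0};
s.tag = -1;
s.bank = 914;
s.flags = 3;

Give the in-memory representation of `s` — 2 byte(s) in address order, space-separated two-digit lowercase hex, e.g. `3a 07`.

4b 3e

[0+:2] tag=-1 & 0x3 = 0x3; word=0x0003
[2+:10] bank=914 & 0x3ff = 0x392; word=0x0e4b
[12+:4] flags=3 & 0xf = 0x3; word=0x3e4b
word = 0x3e4b → little-endian bytes:
  [0]=0x4b  [1]=0x3e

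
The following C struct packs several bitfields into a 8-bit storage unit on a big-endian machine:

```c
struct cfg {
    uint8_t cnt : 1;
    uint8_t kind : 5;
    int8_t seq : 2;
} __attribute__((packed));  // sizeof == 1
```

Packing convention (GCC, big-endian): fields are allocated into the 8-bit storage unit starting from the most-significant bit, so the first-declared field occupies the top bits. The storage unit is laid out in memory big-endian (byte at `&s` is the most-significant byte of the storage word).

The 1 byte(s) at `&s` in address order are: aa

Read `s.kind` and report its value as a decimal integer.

10

[0]=0xaa (big-endian) → word 0xaa
cnt [7+:1] = (word>>7) & 0x1 = 1
kind [2+:5] = (word>>2) & 0x1f = 10  ←
seq [0+:2] = (word>>0) & 0x3 = 2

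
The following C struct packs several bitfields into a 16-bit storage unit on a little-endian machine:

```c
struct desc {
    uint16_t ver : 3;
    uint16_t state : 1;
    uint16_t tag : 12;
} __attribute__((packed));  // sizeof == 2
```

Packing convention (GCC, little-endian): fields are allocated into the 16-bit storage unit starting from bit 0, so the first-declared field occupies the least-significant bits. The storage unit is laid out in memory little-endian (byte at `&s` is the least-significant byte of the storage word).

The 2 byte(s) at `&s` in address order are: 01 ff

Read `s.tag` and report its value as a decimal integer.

4080

[0]=0x01 [1]=0xff (little-endian) → word 0xff01
ver [0+:3] = (word>>0) & 0x7 = 1
state [3+:1] = (word>>3) & 0x1 = 0
tag [4+:12] = (word>>4) & 0xfff = 4080  ←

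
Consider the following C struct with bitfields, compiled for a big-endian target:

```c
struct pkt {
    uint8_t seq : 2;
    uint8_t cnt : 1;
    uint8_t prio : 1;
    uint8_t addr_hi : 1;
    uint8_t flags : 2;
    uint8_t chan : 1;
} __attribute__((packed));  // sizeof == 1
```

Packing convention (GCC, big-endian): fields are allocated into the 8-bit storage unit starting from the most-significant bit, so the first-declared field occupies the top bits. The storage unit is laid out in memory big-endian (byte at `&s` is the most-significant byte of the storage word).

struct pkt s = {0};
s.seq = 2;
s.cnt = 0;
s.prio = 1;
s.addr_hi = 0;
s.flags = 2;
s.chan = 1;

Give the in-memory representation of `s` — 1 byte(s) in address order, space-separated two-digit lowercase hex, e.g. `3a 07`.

95

seq (2b) val=2 bits=0x2 at bit 6: 0x80
cnt (1b) val=0 bits=0x0 at bit 5: 0x80
prio (1b) val=1 bits=0x1 at bit 4: 0x90
addr_hi (1b) val=0 bits=0x0 at bit 3: 0x90
flags (2b) val=2 bits=0x2 at bit 1: 0x94
chan (1b) val=1 bits=0x1 at bit 0: 0x95
word = 0x95 → big-endian bytes:
  [0]=0x95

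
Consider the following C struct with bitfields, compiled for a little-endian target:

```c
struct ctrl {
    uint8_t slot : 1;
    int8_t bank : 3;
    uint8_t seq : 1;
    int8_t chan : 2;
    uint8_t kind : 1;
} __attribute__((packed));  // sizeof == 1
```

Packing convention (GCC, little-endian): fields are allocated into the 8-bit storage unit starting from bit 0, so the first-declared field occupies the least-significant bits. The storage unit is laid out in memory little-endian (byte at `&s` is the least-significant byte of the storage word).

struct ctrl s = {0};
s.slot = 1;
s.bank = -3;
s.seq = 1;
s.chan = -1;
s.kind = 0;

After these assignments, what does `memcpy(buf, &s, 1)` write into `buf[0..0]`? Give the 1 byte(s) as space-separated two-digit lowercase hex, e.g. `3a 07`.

[0+:1] slot=1 & 0x1 = 0x1; word=0x01
[1+:3] bank=-3 & 0x7 = 0x5; word=0x0b
[4+:1] seq=1 & 0x1 = 0x1; word=0x1b
[5+:2] chan=-1 & 0x3 = 0x3; word=0x7b
[7+:1] kind=0 & 0x1 = 0x0; word=0x7b
word = 0x7b → little-endian bytes:
  [0]=0x7b

7b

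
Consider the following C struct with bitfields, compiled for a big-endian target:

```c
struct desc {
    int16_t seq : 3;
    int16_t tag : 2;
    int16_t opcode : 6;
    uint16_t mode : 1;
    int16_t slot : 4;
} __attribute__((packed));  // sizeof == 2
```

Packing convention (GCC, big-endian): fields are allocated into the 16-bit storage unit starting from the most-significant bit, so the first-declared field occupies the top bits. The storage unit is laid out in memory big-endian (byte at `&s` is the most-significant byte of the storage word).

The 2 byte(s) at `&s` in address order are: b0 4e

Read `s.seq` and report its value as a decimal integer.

-3

[0]=0xb0 [1]=0x4e (big-endian) → word 0xb04e
seq [13+:3] = (word>>13) & 0x7 = 5  ←
tag [11+:2] = (word>>11) & 0x3 = 2
opcode [5+:6] = (word>>5) & 0x3f = 2
mode [4+:1] = (word>>4) & 0x1 = 0
slot [0+:4] = (word>>0) & 0xf = 14
seq signed 3b, MSB=1: 5 - 8 = -3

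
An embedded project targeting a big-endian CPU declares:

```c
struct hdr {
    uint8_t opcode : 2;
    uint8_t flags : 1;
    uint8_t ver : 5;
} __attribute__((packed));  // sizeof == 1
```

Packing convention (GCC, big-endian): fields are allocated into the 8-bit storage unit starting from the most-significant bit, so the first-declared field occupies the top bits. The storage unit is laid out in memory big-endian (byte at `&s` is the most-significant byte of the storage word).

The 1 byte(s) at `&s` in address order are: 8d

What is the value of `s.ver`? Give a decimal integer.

[0]=0x8d (big-endian) → word 0x8d
opcode [6+:2] = (word>>6) & 0x3 = 2
flags [5+:1] = (word>>5) & 0x1 = 0
ver [0+:5] = (word>>0) & 0x1f = 13  ←

13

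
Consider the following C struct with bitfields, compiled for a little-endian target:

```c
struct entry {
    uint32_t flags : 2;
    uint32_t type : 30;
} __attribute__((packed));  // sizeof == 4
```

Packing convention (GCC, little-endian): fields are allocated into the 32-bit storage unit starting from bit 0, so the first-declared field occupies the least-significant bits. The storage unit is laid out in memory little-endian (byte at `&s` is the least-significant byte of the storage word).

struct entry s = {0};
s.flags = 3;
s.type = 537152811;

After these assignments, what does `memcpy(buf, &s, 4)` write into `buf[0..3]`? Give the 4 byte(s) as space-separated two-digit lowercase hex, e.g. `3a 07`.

flags:2 = 3 → 0x3 << 0 → word 0x00000003
type:30 = 537152811 → 0x20044d2b << 2 → word 0x801134af
word = 0x801134af → little-endian bytes:
  [0]=0xaf  [1]=0x34  [2]=0x11  [3]=0x80

af 34 11 80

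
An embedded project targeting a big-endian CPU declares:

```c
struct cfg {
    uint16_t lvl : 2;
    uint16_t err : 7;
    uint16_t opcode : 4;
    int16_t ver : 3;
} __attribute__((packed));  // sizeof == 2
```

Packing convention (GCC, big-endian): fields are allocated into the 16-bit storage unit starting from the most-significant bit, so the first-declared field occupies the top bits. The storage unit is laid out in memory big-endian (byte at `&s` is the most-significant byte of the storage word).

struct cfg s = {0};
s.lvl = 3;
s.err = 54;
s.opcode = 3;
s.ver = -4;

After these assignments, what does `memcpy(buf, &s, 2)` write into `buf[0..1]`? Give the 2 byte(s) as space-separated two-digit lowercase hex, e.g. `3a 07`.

db 1c

lvl (2b) val=3 bits=0x3 at bit 14: 0xc000
err (7b) val=54 bits=0x36 at bit 7: 0xdb00
opcode (4b) val=3 bits=0x3 at bit 3: 0xdb18
ver (3b) val=-4 bits=0x4 at bit 0: 0xdb1c
word = 0xdb1c → big-endian bytes:
  [0]=0xdb  [1]=0x1c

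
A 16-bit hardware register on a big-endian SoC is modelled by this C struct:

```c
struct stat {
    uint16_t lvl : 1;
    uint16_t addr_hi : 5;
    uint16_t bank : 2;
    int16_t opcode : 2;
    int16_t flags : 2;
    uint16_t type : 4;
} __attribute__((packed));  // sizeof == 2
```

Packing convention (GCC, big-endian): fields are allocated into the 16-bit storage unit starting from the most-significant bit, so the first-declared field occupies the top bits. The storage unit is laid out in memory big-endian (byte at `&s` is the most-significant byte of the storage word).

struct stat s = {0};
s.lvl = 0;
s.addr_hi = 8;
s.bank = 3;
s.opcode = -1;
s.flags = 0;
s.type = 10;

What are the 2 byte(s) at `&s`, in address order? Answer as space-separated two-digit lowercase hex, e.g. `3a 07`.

23 ca

lvl (1b) val=0 bits=0x0 at bit 15: 0x0000
addr_hi (5b) val=8 bits=0x8 at bit 10: 0x2000
bank (2b) val=3 bits=0x3 at bit 8: 0x2300
opcode (2b) val=-1 bits=0x3 at bit 6: 0x23c0
flags (2b) val=0 bits=0x0 at bit 4: 0x23c0
type (4b) val=10 bits=0xa at bit 0: 0x23ca
word = 0x23ca → big-endian bytes:
  [0]=0x23  [1]=0xca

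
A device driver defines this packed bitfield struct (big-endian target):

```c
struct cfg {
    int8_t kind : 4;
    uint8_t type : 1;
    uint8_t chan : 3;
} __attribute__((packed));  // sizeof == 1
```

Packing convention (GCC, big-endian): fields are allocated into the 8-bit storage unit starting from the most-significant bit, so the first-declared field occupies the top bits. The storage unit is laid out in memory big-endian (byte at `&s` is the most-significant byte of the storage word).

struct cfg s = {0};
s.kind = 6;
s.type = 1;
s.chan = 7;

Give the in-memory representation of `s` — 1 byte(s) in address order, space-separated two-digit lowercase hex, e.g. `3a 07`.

6f

[4+:4] kind=6 & 0xf = 0x6; word=0x60
[3+:1] type=1 & 0x1 = 0x1; word=0x68
[0+:3] chan=7 & 0x7 = 0x7; word=0x6f
word = 0x6f → big-endian bytes:
  [0]=0x6f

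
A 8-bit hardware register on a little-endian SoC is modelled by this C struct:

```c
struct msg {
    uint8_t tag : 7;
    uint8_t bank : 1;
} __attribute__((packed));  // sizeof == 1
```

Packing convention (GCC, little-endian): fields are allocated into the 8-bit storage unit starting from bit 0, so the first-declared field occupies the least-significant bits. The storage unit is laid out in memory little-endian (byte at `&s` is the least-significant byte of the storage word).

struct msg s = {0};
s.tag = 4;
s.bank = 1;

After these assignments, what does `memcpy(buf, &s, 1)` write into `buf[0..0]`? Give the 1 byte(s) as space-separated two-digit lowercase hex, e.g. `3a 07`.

84

tag:7 = 4 → 0x4 << 0 → word 0x04
bank:1 = 1 → 0x1 << 7 → word 0x84
word = 0x84 → little-endian bytes:
  [0]=0x84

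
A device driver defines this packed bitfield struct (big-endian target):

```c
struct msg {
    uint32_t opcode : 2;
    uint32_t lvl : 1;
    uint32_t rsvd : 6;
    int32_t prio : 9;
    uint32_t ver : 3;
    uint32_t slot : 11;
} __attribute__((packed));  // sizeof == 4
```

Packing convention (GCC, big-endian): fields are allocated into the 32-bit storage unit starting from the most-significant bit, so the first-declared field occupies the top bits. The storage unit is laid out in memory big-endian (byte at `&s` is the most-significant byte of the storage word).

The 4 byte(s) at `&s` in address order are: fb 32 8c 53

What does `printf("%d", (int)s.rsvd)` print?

54

[0]=0xfb [1]=0x32 [2]=0x8c [3]=0x53 (big-endian) → word 0xfb328c53
opcode [30+:2] = (word>>30) & 0x3 = 3
lvl [29+:1] = (word>>29) & 0x1 = 1
rsvd [23+:6] = (word>>23) & 0x3f = 54  ←
prio [14+:9] = (word>>14) & 0x1ff = 202
ver [11+:3] = (word>>11) & 0x7 = 1
slot [0+:11] = (word>>0) & 0x7ff = 1107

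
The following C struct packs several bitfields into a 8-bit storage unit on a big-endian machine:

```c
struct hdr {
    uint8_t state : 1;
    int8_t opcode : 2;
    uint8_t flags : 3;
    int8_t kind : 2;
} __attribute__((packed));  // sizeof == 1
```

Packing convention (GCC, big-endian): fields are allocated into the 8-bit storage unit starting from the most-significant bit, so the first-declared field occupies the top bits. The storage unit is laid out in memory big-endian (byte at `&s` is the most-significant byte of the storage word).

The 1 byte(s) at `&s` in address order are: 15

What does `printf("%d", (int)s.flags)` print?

5

[0]=0x15 (big-endian) → word 0x15
state:1 @ bit 7 → (0x15>>7)&0x1 = 0x0
opcode:2 @ bit 5 → (0x15>>5)&0x3 = 0x0
flags:3 @ bit 2 → (0x15>>2)&0x7 = 0x5  ←
kind:2 @ bit 0 → (0x15>>0)&0x3 = 0x1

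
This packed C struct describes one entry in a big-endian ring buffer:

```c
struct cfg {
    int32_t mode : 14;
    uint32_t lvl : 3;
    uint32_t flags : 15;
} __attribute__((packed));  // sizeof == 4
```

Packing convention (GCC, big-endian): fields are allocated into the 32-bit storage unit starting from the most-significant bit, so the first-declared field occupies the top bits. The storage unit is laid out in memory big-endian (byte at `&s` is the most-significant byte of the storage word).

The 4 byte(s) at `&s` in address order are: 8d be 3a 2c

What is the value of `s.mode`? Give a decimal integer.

-7313

[0]=0x8d [1]=0xbe [2]=0x3a [3]=0x2c (big-endian) → word 0x8dbe3a2c
mode:14 @ bit 18 → (0x8dbe3a2c>>18)&0x3fff = 0x236f  ←
lvl:3 @ bit 15 → (0x8dbe3a2c>>15)&0x7 = 0x4
flags:15 @ bit 0 → (0x8dbe3a2c>>0)&0x7fff = 0x3a2c
mode signed 14b, MSB=1: 9071 - 16384 = -7313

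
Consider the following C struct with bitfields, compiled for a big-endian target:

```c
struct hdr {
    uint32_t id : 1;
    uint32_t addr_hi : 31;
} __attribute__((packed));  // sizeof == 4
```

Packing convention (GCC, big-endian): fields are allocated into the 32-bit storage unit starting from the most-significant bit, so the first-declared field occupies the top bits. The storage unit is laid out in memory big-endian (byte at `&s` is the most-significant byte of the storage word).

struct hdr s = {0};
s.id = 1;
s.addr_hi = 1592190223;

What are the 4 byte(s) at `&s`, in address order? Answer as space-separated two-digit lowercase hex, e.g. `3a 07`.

de e6 e5 0f

id:1 = 1 → 0x1 << 31 → word 0x80000000
addr_hi:31 = 1592190223 → 0x5ee6e50f << 0 → word 0xdee6e50f
word = 0xdee6e50f → big-endian bytes:
  [0]=0xde  [1]=0xe6  [2]=0xe5  [3]=0x0f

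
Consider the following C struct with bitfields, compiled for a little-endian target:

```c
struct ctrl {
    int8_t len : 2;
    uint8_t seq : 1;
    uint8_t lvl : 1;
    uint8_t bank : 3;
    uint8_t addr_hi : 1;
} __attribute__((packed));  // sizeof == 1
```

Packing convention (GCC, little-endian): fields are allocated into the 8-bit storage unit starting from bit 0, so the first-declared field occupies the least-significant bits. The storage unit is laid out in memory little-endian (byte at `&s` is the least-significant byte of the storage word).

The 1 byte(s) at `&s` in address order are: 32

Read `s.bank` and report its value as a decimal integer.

[0]=0x32 (little-endian) → word 0x32
len [0+:2] = (word>>0) & 0x3 = 2
seq [2+:1] = (word>>2) & 0x1 = 0
lvl [3+:1] = (word>>3) & 0x1 = 0
bank [4+:3] = (word>>4) & 0x7 = 3  ←
addr_hi [7+:1] = (word>>7) & 0x1 = 0

3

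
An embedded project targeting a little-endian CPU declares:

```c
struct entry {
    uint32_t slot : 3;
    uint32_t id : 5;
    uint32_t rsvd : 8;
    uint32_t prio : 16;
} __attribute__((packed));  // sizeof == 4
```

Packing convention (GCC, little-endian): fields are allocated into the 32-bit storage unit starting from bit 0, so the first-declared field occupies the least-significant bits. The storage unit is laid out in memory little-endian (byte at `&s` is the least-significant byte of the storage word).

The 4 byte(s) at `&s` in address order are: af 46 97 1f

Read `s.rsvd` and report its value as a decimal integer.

[0]=0xaf [1]=0x46 [2]=0x97 [3]=0x1f (little-endian) → word 0x1f9746af
slot [0+:3] = (word>>0) & 0x7 = 7
id [3+:5] = (word>>3) & 0x1f = 21
rsvd [8+:8] = (word>>8) & 0xff = 70  ←
prio [16+:16] = (word>>16) & 0xffff = 8087

70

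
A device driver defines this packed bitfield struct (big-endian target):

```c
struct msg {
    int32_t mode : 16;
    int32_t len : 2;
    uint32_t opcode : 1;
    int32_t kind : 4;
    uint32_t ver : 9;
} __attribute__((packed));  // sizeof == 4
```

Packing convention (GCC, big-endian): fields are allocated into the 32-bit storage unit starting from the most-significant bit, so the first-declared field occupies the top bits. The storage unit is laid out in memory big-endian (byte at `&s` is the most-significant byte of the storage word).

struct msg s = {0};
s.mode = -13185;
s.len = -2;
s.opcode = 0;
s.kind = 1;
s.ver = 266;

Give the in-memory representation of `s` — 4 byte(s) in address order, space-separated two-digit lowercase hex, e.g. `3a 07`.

cc 7f 83 0a

[16+:16] mode=-13185 & 0xffff = 0xcc7f; word=0xcc7f0000
[14+:2] len=-2 & 0x3 = 0x2; word=0xcc7f8000
[13+:1] opcode=0 & 0x1 = 0x0; word=0xcc7f8000
[9+:4] kind=1 & 0xf = 0x1; word=0xcc7f8200
[0+:9] ver=266 & 0x1ff = 0x10a; word=0xcc7f830a
word = 0xcc7f830a → big-endian bytes:
  [0]=0xcc  [1]=0x7f  [2]=0x83  [3]=0x0a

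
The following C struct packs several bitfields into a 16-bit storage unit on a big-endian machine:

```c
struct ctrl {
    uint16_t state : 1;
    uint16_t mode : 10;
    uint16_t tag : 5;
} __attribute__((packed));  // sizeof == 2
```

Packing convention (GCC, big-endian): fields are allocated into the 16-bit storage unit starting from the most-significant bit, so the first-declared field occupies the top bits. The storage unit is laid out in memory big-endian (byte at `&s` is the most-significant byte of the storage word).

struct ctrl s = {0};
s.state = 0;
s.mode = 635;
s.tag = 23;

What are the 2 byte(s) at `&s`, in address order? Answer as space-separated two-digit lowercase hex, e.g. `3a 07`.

4f 77

state:1 = 0 → 0x0 << 15 → word 0x0000
mode:10 = 635 → 0x27b << 5 → word 0x4f60
tag:5 = 23 → 0x17 << 0 → word 0x4f77
word = 0x4f77 → big-endian bytes:
  [0]=0x4f  [1]=0x77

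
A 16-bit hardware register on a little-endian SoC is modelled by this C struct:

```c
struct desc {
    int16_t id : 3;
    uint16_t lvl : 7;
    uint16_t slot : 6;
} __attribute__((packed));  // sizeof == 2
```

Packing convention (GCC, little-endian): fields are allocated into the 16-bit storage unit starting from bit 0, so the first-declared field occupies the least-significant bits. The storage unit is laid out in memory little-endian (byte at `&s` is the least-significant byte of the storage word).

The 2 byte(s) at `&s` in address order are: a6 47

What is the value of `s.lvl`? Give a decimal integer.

[0]=0xa6 [1]=0x47 (little-endian) → word 0x47a6
id [0+:3] = (word>>0) & 0x7 = 6
lvl [3+:7] = (word>>3) & 0x7f = 116  ←
slot [10+:6] = (word>>10) & 0x3f = 17

116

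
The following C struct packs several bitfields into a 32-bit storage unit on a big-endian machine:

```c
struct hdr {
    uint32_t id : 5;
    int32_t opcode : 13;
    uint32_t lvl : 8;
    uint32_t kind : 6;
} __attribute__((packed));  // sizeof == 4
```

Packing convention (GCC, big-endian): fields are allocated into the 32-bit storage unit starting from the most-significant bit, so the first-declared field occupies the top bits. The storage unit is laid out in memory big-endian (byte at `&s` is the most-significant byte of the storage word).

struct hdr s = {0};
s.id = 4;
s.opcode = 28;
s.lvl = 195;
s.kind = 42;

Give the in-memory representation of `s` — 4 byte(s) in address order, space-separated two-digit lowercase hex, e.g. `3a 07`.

20 07 30 ea

id:5 = 4 → 0x4 << 27 → word 0x20000000
opcode:13 = 28 → 0x1c << 14 → word 0x20070000
lvl:8 = 195 → 0xc3 << 6 → word 0x200730c0
kind:6 = 42 → 0x2a << 0 → word 0x200730ea
word = 0x200730ea → big-endian bytes:
  [0]=0x20  [1]=0x07  [2]=0x30  [3]=0xea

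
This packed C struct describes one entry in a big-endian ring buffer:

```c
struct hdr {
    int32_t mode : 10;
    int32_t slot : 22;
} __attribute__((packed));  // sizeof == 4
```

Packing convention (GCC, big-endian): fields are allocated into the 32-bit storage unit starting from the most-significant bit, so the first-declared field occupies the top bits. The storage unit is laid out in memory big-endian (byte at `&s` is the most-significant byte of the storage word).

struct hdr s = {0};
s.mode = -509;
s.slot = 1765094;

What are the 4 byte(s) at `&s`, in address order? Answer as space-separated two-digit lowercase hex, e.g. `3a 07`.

80 da ee e6

mode:10 = -509 → 0x203 << 22 → word 0x80c00000
slot:22 = 1765094 → 0x1aeee6 << 0 → word 0x80daeee6
word = 0x80daeee6 → big-endian bytes:
  [0]=0x80  [1]=0xda  [2]=0xee  [3]=0xe6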